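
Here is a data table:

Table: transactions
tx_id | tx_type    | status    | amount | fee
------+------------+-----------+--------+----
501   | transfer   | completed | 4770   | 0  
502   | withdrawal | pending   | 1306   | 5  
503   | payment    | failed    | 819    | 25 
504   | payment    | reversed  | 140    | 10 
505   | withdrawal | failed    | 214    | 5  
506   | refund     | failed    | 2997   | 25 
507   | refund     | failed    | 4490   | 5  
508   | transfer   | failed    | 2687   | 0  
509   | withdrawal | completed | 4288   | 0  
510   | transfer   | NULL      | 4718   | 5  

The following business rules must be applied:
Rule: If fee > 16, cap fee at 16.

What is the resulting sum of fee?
62

Step 1: 2 records have fee > 16
Step 2: These records originally summed to 50
Step 3: After capping: 2 × 16 = 32
Step 4: Unaffected records sum: 30
Step 5: Final sum = 32 + 30 = 62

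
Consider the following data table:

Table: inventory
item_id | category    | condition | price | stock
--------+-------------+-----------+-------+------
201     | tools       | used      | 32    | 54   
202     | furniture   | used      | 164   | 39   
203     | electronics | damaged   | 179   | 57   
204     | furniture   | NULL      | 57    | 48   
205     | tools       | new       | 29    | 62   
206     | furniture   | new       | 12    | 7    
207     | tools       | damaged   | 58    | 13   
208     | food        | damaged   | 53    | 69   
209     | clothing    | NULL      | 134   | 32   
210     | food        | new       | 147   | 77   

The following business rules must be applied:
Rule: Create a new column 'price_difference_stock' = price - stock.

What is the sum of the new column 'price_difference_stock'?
407

Step 1: For each record, compute price - stock
Example calculations:
  32 - 54 = -22
  164 - 39 = 125
  179 - 57 = 122
  ...
Step 2: Sum all derived values
Step 3: Total = 407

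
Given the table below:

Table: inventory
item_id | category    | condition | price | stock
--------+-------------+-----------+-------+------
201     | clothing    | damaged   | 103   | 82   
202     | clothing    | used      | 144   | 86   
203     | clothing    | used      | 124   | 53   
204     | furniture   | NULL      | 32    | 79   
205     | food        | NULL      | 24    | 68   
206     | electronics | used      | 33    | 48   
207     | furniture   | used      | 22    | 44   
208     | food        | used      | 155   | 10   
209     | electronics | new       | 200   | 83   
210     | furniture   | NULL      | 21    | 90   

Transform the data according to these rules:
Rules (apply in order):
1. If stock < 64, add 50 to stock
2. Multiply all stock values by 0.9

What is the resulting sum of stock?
758.7

Step 1: Apply Rule 1 - Add 50 to records with stock < 64
  - 4 records affected: 155 + (4 × 50) = 355
  - Unaffected records: 488
  - Sum after Rule 1: 843
Step 2: Apply Rule 2 - Multiply all by 0.9
  - 843 × 0.9 = 758.7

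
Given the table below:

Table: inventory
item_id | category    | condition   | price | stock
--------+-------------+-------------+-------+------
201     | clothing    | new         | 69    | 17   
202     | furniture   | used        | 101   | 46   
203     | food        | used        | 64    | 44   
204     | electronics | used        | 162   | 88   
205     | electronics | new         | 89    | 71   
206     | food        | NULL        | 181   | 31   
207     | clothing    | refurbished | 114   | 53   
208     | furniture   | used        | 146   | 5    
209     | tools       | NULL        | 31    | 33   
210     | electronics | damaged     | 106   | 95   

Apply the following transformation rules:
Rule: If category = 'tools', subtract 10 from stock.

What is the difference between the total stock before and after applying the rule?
10

Step 1: Original sum of stock = 483
Step 2: 1 records have category = 'tools'
Step 3: Each affected record changes by -10
Step 4: Total change = 1 × -10 = -10
Step 5: New sum = 483 + -10 = 473
Step 6: Difference = |473 - 483| = 10
        (Sum decreased by 10)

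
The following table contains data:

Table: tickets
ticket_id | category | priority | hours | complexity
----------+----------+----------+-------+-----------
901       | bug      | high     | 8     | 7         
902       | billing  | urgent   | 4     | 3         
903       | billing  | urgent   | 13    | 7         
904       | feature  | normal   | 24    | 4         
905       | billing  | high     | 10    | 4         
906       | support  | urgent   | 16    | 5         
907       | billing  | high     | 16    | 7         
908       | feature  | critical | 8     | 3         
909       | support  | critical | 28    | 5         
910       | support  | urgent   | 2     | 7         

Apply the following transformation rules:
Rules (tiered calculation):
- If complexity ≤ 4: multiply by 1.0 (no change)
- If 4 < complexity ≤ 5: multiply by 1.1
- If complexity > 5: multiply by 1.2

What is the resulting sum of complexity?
58.6

Step 1: Tier 1 (complexity ≤ 4): 4 records, sum = 14 × 1.0 = 14.0
Step 2: Tier 2 (4 < complexity ≤ 5): 2 records, sum = 10 × 1.1 = 11.0
Step 3: Tier 3 (complexity > 5): 4 records, sum = 28 × 1.2 = 33.6
Step 4: Final sum = 14.0 + 11.0 + 33.6 = 58.6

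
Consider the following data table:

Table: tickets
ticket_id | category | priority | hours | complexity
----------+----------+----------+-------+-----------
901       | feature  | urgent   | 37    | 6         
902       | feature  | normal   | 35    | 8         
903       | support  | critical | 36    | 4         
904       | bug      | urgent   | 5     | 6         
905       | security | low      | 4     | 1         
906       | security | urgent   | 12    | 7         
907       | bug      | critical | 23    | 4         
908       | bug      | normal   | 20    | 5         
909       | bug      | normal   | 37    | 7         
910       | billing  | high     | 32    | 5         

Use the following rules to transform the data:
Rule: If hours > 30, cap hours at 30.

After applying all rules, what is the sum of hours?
214

Step 1: 5 records have hours > 30
Step 2: These records originally summed to 177
Step 3: After capping: 5 × 30 = 150
Step 4: Unaffected records sum: 64
Step 5: Final sum = 150 + 64 = 214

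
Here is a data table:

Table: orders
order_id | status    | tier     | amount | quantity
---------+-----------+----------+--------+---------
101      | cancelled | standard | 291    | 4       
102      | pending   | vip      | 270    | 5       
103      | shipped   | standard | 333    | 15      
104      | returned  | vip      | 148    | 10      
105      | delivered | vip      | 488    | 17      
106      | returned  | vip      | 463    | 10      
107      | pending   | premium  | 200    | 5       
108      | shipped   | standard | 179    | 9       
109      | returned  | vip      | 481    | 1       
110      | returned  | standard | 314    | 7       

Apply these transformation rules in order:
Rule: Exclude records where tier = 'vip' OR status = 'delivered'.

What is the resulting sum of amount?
1317

Step 1: Find records where tier = 'vip' OR status = 'delivered'
Step 2: 5 records match, summing to 1850
Step 3: Original sum: 3167
Step 4: Remaining sum = 3167 - 1850 = 1317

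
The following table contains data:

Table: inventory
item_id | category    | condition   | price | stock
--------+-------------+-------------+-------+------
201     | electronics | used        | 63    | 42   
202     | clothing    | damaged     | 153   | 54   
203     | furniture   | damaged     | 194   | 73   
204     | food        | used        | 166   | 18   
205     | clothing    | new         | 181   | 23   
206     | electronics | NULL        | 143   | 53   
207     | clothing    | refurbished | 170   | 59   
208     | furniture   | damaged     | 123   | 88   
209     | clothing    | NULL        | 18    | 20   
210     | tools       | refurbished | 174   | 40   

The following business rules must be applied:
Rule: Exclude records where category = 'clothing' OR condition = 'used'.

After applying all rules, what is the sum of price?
634

Step 1: Find records where category = 'clothing' OR condition = 'used'
Step 2: 6 records match, summing to 751
Step 3: Original sum: 1385
Step 4: Remaining sum = 1385 - 751 = 634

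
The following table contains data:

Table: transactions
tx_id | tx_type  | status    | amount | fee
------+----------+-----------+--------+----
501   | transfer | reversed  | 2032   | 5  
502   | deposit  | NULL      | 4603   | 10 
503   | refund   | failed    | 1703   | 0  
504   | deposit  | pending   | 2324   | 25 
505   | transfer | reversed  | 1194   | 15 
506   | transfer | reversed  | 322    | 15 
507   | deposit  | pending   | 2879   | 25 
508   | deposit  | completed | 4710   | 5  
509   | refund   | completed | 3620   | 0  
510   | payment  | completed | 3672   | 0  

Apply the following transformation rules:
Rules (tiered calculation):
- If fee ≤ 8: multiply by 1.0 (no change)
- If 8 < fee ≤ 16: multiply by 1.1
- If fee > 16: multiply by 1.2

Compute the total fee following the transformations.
114.0

Step 1: Tier 1 (fee ≤ 8): 5 records, sum = 10 × 1.0 = 10.0
Step 2: Tier 2 (8 < fee ≤ 16): 3 records, sum = 40 × 1.1 = 44.0
Step 3: Tier 3 (fee > 16): 2 records, sum = 50 × 1.2 = 60.0
Step 4: Final sum = 10.0 + 44.0 + 60.0 = 114.0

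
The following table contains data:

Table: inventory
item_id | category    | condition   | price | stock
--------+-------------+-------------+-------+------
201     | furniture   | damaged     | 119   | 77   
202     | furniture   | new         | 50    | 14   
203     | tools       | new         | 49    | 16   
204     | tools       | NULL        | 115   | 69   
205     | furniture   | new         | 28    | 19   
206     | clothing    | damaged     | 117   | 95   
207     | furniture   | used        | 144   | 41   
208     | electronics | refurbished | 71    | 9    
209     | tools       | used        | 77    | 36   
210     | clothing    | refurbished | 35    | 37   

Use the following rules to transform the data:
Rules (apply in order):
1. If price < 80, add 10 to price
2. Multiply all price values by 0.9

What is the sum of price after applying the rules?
778.5

Step 1: Apply Rule 1 - Add 10 to records with price < 80
  - 6 records affected: 310 + (6 × 10) = 370
  - Unaffected records: 495
  - Sum after Rule 1: 865
Step 2: Apply Rule 2 - Multiply all by 0.9
  - 865 × 0.9 = 778.5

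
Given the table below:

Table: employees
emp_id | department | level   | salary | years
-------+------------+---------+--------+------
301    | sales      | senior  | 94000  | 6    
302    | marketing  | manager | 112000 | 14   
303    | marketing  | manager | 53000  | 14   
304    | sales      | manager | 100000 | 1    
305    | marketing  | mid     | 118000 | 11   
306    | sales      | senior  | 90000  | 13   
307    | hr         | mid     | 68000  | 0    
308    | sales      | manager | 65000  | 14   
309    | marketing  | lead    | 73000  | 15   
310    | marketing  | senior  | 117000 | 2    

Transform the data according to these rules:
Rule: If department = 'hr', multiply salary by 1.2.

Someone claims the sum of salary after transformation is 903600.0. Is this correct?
Yes, the result is correct.

Step 1: Calculate the correct sum after transformation
Step 2: Apply multiplier 1.2 to records where department = 'hr'
Step 3: Correct result = 903600.0
Step 4: Claimed result = 903600.0
Step 5: 903600.0 = 903600.0 ✓
Conclusion: The claimed result is correct.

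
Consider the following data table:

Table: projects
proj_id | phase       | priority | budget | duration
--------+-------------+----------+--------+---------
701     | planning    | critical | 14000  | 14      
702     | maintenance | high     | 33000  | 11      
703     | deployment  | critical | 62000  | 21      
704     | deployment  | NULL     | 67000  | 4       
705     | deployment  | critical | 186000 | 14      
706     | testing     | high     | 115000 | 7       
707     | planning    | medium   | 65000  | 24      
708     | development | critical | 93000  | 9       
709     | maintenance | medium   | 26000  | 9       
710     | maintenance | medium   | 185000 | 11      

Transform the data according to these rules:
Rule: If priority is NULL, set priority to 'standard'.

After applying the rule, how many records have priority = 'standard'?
1

Step 1: Count records where priority IS NULL
Step 2: Found 1 records with NULL priority
Step 3: These records will have priority set to 'standard'
Step 4: Records already having priority = 'standard': 0
Step 5: Answer: 1 + 0 = 1 records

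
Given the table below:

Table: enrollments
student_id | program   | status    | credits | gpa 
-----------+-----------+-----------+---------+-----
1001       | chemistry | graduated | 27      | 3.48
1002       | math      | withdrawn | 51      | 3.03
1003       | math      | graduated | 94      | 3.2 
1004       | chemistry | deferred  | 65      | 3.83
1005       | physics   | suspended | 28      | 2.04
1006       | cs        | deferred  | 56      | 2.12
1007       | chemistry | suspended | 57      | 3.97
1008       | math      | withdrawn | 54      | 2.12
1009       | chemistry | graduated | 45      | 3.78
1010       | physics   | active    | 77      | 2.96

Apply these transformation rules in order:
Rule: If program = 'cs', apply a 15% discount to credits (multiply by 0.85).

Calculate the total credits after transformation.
545.6

Step 1: Records with program = 'cs' have total credits = 56
Step 2: Apply multiplier: 56 × 0.85 = 47.6
Step 3: Other records total: 498
Step 4: Final sum = 47.6 + 498 = 545.6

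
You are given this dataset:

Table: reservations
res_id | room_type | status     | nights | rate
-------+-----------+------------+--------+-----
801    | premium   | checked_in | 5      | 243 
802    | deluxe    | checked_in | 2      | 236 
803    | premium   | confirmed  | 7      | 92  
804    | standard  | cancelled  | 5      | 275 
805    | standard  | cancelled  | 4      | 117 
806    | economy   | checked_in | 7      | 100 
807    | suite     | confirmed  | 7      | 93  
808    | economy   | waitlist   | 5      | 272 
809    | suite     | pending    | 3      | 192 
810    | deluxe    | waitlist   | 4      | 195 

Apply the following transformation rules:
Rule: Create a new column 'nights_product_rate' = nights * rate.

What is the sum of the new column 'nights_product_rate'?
8241

Step 1: For each record, compute nights * rate
Example calculations:
  5 * 243 = 1215
  2 * 236 = 472
  7 * 92 = 644
  ...
Step 2: Sum all derived values
Step 3: Total = 8241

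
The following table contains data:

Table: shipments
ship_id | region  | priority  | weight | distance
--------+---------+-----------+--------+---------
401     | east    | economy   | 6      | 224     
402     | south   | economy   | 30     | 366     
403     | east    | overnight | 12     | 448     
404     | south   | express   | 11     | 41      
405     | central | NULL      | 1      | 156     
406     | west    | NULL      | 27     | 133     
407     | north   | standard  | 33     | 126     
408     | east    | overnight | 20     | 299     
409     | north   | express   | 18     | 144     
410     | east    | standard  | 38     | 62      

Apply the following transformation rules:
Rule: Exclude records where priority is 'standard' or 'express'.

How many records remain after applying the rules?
6

Step 1: Count records to exclude
  - 2 (standard) + 2 (express) = 4 records
Step 2: Total records: 10
Step 3: Remaining = 10 - 4 = 6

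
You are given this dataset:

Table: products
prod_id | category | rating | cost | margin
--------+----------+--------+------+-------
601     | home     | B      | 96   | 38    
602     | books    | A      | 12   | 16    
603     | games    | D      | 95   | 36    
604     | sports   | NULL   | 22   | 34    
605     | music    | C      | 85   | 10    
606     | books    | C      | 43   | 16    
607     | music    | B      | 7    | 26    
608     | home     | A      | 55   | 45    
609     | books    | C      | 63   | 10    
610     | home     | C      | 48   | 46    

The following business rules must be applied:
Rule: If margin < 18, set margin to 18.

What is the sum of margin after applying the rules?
297

Step 1: 4 records have margin < 18
Step 2: These records originally summed to 52
Step 3: After setting to minimum: 4 × 18 = 72
Step 4: Unaffected records sum: 225
Step 5: Final sum = 72 + 225 = 297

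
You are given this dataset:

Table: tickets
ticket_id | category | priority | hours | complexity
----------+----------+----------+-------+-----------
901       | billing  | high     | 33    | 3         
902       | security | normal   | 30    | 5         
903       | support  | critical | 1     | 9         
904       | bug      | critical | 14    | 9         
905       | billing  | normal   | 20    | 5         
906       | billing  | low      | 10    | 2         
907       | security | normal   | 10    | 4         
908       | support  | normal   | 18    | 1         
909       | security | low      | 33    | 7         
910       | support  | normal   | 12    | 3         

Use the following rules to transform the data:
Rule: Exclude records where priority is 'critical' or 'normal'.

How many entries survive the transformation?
3

Step 1: Count records to exclude
  - 2 (critical) + 5 (normal) = 7 records
Step 2: Total records: 10
Step 3: Remaining = 10 - 7 = 3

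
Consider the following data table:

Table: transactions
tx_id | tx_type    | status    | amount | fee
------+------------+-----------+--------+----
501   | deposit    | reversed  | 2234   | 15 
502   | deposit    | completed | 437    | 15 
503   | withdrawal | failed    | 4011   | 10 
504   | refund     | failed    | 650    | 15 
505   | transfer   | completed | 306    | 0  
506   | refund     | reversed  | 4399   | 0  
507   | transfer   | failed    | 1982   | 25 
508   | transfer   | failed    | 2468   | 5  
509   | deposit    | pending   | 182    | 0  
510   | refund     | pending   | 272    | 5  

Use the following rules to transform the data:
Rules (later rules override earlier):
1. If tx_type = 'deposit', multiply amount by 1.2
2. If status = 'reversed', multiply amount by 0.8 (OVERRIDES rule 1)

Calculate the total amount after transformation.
15738.2

Step 1: Rule 2 takes priority for records with status = 'reversed'
  - 2 records: 6633 × 0.8 = 5306.4
Step 2: Rule 1 applies to remaining records with tx_type = 'deposit'
  - 2 records: 619 × 1.2 = 742.8
Step 3: Other records unchanged: 9689
Step 4: Final sum = 5306.4 + 742.8 + 9689 = 15738.2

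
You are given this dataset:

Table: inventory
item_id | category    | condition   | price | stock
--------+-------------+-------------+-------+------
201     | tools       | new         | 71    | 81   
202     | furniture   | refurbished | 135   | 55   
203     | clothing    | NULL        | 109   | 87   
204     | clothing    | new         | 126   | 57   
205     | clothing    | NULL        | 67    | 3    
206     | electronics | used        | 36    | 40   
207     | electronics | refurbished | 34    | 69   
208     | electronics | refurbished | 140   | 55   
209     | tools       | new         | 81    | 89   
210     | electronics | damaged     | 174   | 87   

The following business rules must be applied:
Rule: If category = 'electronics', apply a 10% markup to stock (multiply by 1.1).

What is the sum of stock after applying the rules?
648.1

Step 1: Records with category = 'electronics' have total stock = 251
Step 2: Apply multiplier: 251 × 1.1 = 276.1
Step 3: Other records total: 372
Step 4: Final sum = 276.1 + 372 = 648.1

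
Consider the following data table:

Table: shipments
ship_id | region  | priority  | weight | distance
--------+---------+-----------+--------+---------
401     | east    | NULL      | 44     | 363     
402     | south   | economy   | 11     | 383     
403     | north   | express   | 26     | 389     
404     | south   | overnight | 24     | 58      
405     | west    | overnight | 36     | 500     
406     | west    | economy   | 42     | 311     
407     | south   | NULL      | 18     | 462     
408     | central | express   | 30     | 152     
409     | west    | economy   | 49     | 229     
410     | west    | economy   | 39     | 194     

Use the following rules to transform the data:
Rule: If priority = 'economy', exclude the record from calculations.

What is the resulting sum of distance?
1924

Step 1: Identify records where priority = 'economy'
Step 2: The excluded records sum to 1117
Step 3: Original total distance = 3041
Step 4: Remaining total = 3041 - 1117 = 1924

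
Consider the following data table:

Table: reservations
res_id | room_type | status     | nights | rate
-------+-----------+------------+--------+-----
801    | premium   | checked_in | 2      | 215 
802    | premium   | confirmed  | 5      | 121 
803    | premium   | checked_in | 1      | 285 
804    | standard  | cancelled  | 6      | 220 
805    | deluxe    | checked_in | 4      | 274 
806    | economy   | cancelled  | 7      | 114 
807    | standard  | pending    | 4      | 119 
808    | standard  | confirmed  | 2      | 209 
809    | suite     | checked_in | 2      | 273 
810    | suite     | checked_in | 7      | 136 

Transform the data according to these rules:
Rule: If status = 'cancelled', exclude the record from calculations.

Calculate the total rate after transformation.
1632

Step 1: Identify records where status = 'cancelled'
Step 2: The excluded records sum to 334
Step 3: Original total rate = 1966
Step 4: Remaining total = 1966 - 334 = 1632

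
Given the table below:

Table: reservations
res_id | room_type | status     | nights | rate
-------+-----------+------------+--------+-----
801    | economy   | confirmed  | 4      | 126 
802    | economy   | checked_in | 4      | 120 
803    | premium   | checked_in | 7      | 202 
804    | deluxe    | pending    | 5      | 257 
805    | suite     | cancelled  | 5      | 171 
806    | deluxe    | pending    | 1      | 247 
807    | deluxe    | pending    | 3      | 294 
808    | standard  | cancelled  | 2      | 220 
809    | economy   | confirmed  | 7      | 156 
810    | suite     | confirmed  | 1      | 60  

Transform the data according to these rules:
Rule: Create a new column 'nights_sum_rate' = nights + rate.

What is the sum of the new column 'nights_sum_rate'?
1892

Step 1: For each record, compute nights + rate
Example calculations:
  4 + 126 = 130
  4 + 120 = 124
  7 + 202 = 209
  ...
Step 2: Sum all derived values
Step 3: Total = 1892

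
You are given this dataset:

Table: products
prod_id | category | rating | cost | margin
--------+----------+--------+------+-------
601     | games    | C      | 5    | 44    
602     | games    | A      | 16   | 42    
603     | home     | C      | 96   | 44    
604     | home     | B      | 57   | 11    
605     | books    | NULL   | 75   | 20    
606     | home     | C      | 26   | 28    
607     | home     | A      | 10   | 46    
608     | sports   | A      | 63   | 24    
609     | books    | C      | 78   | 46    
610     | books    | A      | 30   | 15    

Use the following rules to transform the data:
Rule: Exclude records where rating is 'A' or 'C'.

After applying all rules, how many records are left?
2

Step 1: Count records to exclude
  - 4 (A) + 4 (C) = 8 records
Step 2: Total records: 10
Step 3: Remaining = 10 - 8 = 2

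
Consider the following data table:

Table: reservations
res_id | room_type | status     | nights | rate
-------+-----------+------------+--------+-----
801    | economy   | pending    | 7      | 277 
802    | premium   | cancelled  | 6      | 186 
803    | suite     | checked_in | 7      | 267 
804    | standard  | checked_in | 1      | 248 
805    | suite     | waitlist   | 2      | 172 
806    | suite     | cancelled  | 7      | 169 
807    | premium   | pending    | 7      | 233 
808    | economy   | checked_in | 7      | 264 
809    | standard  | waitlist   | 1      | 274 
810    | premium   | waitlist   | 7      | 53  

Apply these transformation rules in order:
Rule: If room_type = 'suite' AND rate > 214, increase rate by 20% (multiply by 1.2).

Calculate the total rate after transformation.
2196.4

Step 1: Find records where room_type = 'suite' AND rate > 214
Step 2: 1 records match, summing to 267
Step 3: After multiplier: 267 × 1.2 = 320.4
Step 4: Unaffected records sum: 1876
Step 5: Final sum = 320.4 + 1876 = 2196.4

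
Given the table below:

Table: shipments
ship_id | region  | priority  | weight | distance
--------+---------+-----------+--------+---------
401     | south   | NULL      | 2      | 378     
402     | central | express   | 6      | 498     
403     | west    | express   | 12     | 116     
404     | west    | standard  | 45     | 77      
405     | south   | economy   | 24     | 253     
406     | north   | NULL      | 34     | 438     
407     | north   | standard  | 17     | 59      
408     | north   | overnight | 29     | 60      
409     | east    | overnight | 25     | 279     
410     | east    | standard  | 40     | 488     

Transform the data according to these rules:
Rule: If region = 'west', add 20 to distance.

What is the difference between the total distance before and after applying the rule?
40

Step 1: Original sum of distance = 2646
Step 2: 2 records have region = 'west'
Step 3: Each affected record changes by 20
Step 4: Total change = 2 × 20 = 40
Step 5: New sum = 2646 + 40 = 2686
Step 6: Difference = |2686 - 2646| = 40
        (Sum increased by 40)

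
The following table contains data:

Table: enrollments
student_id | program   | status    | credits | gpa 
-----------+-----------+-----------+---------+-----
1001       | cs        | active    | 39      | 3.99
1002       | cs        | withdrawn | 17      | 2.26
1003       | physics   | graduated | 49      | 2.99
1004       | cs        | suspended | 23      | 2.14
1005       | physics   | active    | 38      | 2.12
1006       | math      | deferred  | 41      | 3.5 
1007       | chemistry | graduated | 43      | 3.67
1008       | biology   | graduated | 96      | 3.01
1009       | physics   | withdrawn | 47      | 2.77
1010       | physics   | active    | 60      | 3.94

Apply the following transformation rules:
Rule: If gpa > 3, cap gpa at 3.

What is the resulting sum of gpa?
27.28

Step 1: 5 records have gpa > 3
Step 2: These records originally summed to 18.11
Step 3: After capping: 5 × 3 = 15
Step 4: Unaffected records sum: 12.28
Step 5: Final sum = 15 + 12.28 = 27.28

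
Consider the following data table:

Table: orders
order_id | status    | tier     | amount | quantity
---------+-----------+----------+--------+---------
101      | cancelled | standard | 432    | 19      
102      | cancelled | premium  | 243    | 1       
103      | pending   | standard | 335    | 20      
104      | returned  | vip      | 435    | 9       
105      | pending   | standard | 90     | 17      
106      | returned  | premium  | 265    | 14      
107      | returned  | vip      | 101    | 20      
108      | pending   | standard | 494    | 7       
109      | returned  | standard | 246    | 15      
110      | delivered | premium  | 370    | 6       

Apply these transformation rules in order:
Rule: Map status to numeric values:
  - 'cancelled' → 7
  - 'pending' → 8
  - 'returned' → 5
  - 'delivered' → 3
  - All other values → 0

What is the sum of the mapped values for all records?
61

Step 1: Apply mapping to each record
Step 2: Count by status:
  'cancelled': 2 records × 7 = 14
  'pending': 3 records × 8 = 24
  'returned': 4 records × 5 = 20
  'delivered': 1 records × 3 = 3
Step 3: Sum all mapped values = 61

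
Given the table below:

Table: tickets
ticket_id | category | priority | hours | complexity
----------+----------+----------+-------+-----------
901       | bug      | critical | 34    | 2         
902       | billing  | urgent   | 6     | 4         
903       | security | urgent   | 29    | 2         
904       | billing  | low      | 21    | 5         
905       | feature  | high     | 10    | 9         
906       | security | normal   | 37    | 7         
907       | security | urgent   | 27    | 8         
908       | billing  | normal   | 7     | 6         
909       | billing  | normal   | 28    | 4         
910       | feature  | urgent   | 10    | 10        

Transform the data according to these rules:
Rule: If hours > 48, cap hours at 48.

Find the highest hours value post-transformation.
37

Step 1: Original maximum hours = 37
Step 2: Check cap of 48 against maximum
Step 3: No records exceed the cap (max 37 <= cap 48), so no capping applies
Step 4: Maximum after transformation = 37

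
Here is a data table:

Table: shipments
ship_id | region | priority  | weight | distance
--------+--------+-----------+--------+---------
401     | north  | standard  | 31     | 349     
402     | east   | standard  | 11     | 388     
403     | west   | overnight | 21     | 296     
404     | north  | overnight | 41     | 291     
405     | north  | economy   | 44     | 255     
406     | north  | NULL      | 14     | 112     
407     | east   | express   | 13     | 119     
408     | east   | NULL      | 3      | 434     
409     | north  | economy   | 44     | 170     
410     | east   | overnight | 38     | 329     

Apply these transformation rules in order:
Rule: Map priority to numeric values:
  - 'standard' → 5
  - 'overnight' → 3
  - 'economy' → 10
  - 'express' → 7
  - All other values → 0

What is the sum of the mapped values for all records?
46

Step 1: Apply mapping to each record
Step 2: Count by status:
  'standard': 2 records × 5 = 10
  'overnight': 3 records × 3 = 9
  'economy': 2 records × 10 = 20
  'express': 1 records × 7 = 7
Step 3: Sum all mapped values = 46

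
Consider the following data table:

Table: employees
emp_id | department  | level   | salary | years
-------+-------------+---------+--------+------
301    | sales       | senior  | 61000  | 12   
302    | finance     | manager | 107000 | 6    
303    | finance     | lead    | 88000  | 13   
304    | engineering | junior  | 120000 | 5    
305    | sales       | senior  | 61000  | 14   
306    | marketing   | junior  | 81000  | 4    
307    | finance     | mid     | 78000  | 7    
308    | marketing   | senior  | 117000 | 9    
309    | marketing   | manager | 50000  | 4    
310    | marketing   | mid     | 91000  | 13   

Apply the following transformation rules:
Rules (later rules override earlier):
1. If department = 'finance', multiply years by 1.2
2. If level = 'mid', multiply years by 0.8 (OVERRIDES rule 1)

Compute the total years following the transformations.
86.8

Step 1: Rule 2 takes priority for records with level = 'mid'
  - 2 records: 20 × 0.8 = 16.0
Step 2: Rule 1 applies to remaining records with department = 'finance'
  - 2 records: 19 × 1.2 = 22.8
Step 3: Other records unchanged: 48
Step 4: Final sum = 16.0 + 22.8 + 48 = 86.8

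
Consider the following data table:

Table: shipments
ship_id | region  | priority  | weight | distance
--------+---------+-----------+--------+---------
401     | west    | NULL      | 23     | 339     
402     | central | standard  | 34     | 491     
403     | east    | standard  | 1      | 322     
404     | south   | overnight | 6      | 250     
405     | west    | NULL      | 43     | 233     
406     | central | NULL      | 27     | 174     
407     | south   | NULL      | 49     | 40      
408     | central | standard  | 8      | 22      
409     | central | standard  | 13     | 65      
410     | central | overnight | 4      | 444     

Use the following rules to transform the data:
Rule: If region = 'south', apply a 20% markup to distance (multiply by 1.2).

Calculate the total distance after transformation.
2438.0

Step 1: Records with region = 'south' have total distance = 290
Step 2: Apply multiplier: 290 × 1.2 = 348.0
Step 3: Other records total: 2090
Step 4: Final sum = 348.0 + 2090 = 2438.0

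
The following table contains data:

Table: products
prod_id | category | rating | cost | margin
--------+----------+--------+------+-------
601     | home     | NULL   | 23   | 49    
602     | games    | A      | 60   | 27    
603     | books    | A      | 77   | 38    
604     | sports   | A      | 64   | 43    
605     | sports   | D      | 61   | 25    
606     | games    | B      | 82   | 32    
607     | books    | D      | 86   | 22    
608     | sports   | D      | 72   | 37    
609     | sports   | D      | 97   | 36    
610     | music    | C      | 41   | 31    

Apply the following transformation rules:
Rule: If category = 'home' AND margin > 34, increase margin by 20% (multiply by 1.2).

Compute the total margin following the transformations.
349.8

Step 1: Find records where category = 'home' AND margin > 34
Step 2: 1 records match, summing to 49
Step 3: After multiplier: 49 × 1.2 = 58.8
Step 4: Unaffected records sum: 291
Step 5: Final sum = 58.8 + 291 = 349.8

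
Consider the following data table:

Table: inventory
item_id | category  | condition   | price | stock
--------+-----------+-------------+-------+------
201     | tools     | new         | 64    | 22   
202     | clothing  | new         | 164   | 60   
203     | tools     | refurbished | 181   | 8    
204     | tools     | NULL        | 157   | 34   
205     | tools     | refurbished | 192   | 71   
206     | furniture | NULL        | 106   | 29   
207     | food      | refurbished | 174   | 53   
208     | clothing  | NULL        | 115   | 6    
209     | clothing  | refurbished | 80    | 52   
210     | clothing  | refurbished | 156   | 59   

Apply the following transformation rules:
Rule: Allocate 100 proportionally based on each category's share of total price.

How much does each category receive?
clothing: 37.08, food: 12.53, furniture: 7.63, tools: 42.76

Step 1: Calculate total price = 1389
Step 2: Calculate each category's proportion:
  clothing: 515/1389 = 37.08% → 37.08
  food: 174/1389 = 12.53% → 12.53
  furniture: 106/1389 = 7.63% → 7.63
  tools: 594/1389 = 42.76% → 42.76
Step 3: Verify: sum of allocations ≈ 100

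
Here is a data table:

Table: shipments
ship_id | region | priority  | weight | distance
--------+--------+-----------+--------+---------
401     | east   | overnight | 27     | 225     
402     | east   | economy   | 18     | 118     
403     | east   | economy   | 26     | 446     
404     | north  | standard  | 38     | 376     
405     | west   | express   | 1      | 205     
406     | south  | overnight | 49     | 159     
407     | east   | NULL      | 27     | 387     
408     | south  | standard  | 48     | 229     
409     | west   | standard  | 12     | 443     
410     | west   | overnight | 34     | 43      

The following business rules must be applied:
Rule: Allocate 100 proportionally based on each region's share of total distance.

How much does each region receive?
east: 44.7, north: 14.29, south: 14.75, west: 26.26

Step 1: Calculate total distance = 2631
Step 2: Calculate each region's proportion:
  east: 1176/2631 = 44.70% → 44.7
  north: 376/2631 = 14.29% → 14.29
  south: 388/2631 = 14.75% → 14.75
  west: 691/2631 = 26.26% → 26.26
Step 3: Verify: sum of allocations ≈ 100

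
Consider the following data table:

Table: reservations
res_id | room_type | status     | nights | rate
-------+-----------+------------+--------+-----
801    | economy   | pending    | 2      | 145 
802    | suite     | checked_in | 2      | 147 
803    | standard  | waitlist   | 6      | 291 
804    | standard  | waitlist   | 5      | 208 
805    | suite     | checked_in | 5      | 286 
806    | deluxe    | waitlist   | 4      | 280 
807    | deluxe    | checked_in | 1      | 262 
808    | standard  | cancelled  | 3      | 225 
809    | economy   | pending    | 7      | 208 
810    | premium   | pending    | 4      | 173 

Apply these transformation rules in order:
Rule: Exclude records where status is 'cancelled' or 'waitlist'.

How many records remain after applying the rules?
6

Step 1: Count records to exclude
  - 1 (cancelled) + 3 (waitlist) = 4 records
Step 2: Total records: 10
Step 3: Remaining = 10 - 4 = 6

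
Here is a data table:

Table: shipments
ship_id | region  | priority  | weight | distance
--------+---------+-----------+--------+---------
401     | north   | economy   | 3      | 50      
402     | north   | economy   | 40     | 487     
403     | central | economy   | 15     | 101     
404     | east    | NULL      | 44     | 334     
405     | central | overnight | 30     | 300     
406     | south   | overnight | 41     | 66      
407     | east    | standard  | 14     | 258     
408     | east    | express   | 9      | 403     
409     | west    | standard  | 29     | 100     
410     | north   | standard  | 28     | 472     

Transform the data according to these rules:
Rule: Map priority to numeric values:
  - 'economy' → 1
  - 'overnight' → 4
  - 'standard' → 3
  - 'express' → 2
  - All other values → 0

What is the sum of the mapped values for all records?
22

Step 1: Apply mapping to each record
Step 2: Count by status:
  'economy': 3 records × 1 = 3
  'overnight': 2 records × 4 = 8
  'standard': 3 records × 3 = 9
  'express': 1 records × 2 = 2
Step 3: Sum all mapped values = 22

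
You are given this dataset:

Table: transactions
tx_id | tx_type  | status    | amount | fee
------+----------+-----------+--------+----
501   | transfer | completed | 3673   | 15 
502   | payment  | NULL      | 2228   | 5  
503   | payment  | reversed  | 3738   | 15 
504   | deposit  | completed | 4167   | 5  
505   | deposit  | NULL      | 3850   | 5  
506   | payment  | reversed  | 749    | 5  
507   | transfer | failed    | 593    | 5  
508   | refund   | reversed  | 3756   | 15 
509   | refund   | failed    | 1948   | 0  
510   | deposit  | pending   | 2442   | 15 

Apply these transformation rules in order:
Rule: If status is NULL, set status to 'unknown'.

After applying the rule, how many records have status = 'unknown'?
2

Step 1: Count records where status IS NULL
Step 2: Found 2 records with NULL status
Step 3: These records will have status set to 'unknown'
Step 4: Records already having status = 'unknown': 0
Step 5: Answer: 2 + 0 = 2 records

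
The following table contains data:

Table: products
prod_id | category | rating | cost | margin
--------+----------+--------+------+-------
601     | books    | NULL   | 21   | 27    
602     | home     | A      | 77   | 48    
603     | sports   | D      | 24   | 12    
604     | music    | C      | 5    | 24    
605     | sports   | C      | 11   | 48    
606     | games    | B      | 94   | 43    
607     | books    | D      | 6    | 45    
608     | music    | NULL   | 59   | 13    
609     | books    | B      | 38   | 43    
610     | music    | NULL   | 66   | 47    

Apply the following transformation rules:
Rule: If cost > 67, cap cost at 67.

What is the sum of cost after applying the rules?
364

Step 1: 2 records have cost > 67
Step 2: These records originally summed to 171
Step 3: After capping: 2 × 67 = 134
Step 4: Unaffected records sum: 230
Step 5: Final sum = 134 + 230 = 364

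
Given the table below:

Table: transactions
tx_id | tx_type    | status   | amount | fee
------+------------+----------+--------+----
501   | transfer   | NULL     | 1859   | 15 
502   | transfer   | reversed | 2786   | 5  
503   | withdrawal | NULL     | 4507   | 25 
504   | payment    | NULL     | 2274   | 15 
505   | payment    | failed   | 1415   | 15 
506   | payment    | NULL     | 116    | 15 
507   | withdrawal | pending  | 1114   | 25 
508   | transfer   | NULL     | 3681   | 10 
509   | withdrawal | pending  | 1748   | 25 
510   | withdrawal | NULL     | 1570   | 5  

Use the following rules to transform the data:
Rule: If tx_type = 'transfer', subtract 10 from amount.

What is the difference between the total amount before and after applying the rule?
30

Step 1: Original sum of amount = 21070
Step 2: 3 records have tx_type = 'transfer'
Step 3: Each affected record changes by -10
Step 4: Total change = 3 × -10 = -30
Step 5: New sum = 21070 + -30 = 21040
Step 6: Difference = |21040 - 21070| = 30
        (Sum decreased by 30)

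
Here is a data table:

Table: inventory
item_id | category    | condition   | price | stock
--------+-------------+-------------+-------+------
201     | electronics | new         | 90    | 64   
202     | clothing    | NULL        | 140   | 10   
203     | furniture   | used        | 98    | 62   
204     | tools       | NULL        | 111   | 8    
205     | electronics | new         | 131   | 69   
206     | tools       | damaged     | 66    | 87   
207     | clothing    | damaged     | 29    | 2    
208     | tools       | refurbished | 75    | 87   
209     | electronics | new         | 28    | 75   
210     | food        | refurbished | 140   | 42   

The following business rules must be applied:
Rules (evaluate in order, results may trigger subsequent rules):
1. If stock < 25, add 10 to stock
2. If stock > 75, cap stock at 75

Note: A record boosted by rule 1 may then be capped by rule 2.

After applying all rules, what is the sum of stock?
512

Step 1: Apply rule 1 to records with stock < 25
  - 3 records get bonus of 10
  - Of these, 0 records then exceed 75 and get capped
Step 2: Apply rule 2 to records with stock > 75
  - 2 records (original) are capped
Step 3: Calculate final sum = 512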